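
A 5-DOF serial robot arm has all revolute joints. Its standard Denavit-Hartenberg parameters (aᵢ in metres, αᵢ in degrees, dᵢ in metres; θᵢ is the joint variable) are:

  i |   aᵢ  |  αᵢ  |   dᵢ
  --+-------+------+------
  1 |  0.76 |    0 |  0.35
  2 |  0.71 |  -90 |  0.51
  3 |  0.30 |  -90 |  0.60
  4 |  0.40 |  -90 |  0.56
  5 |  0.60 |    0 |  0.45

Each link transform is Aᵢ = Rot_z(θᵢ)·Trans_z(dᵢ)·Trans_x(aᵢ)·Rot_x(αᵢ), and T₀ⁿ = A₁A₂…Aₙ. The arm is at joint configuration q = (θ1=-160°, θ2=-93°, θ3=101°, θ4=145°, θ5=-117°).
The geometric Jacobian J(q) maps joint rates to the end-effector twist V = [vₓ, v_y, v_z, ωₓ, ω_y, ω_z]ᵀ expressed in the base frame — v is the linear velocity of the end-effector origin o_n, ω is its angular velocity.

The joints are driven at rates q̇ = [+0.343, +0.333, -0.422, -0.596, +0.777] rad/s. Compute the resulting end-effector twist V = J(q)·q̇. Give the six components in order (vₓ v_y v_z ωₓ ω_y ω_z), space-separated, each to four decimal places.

0.9939 -0.8349 0.0988 -0.4010 0.5781 0.9998

o_n = [-1.4674, -0.8589, 1.1303]
J₁: ẑ×o_n = [0.8589, -1.4674, 0.0000], ω = ẑ
J2: z=[0.0000, 0.0000, 1.0000] o=[-0.7142, -0.2599, 0.3500] → [0.5989, -0.7532, 0.0000, 0.0000, 0.0000, 1.0000]
J3: z=[-0.9563, -0.2924, 0.0000] o=[-0.9218, 0.4190, 0.8600] → [-0.0790, 0.2585, 1.0625, -0.9563, -0.2924, 0.0000]
J4: z=[0.2870, -0.9387, 0.1908] o=[-1.4788, 0.1889, 0.5655] → [-0.3303, -0.1599, -0.2900, 0.2870, -0.9387, 0.1908]
J5: z=[-0.8154, -0.1348, 0.5630] o=[-1.1170, -0.2099, 0.9940] → [0.3470, -0.0861, 0.4819, -0.8154, -0.1348, 0.5630]
V = J·q̇ = [0.9939, -0.8349, 0.0988, -0.4010, 0.5781, 0.9998]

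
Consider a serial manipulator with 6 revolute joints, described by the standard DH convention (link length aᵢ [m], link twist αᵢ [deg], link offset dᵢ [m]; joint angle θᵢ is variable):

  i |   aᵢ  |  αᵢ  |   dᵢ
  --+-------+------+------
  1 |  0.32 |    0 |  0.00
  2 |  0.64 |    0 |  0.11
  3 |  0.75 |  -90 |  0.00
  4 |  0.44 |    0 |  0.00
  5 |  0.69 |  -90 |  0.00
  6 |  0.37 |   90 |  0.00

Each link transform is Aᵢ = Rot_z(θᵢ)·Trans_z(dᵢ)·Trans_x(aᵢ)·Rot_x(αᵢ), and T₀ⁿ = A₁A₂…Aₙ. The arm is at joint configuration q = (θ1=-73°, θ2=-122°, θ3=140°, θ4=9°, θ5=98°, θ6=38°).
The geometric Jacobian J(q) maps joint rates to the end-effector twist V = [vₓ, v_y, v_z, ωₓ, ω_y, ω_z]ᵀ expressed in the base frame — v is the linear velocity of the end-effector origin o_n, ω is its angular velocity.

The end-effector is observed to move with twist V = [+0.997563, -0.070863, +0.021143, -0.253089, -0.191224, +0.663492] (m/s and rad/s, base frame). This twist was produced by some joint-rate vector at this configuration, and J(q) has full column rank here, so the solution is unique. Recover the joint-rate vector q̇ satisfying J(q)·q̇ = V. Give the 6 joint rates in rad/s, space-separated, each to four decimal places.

o_n = [-0.1964, -1.0063, -0.8975]
J₁: ẑ×o_n = [1.0063, -0.1964, 0.0000], ω = ẑ
J2: z=[0.0000, 0.0000, 1.0000] o=[0.0936, -0.3060, 0.0000] → [0.7003, -0.2899, 0.0000, 0.0000, 0.0000, 1.0000]
J3: z=[0.0000, 0.0000, 1.0000] o=[-0.5246, -0.1404, 0.1100] → [0.8659, 0.3282, -0.0000, 0.0000, 0.0000, 1.0000]
J4: z=[0.8192, 0.5736, 0.0000] o=[-0.0945, -0.7547, 0.1100] → [-0.5779, 0.8253, -0.1476, 0.8192, 0.5736, 0.0000]
J5: z=[0.8192, 0.5736, 0.0000] o=[0.1548, -1.1107, 0.0412] → [-0.5384, 0.7689, 0.2870, 0.8192, 0.5736, 0.0000]
J6: z=[-0.5485, 0.7834, 0.2924] o=[0.0391, -0.9455, -0.6187] → [-0.2006, -0.2218, 0.2178, -0.5485, 0.7834, 0.2924]
q̇ = J⁺·V = [0.8740, -0.6870, 0.4800, -0.2640, -0.0530, -0.0120]

0.8740 -0.6870 0.4800 -0.2640 -0.0530 -0.0120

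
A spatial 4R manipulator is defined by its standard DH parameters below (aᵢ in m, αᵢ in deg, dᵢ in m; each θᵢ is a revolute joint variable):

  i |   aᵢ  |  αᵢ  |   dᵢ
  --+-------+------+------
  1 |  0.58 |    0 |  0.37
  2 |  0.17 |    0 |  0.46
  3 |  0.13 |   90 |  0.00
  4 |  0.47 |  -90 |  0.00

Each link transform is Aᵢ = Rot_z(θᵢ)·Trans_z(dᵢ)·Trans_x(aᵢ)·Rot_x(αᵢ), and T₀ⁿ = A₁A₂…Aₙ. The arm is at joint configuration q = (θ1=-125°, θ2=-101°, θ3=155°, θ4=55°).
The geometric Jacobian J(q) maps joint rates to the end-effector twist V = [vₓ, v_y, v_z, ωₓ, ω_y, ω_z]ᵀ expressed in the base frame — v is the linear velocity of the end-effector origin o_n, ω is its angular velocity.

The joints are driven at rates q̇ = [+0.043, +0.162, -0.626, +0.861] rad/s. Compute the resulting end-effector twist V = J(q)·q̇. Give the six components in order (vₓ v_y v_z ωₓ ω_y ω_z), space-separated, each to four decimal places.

-0.2716 0.2201 0.2321 -0.8141 -0.2803 -0.4210

o_n = [-0.3207, -0.7306, 1.2150]
J₁: ẑ×o_n = [0.7306, -0.3207, 0.0000], ω = ẑ
J2: z=[0.0000, 0.0000, 1.0000] o=[-0.3327, -0.4751, 0.3700] → [0.2555, 0.0120, -0.0000, 0.0000, 0.0000, 1.0000]
J3: z=[0.0000, 0.0000, 1.0000] o=[-0.4508, -0.3528, 0.8300] → [0.3778, 0.1301, -0.0000, 0.0000, 0.0000, 1.0000]
J4: z=[-0.9455, -0.3256, 0.0000] o=[-0.4084, -0.4757, 0.8300] → [-0.1253, 0.3640, 0.2696, -0.9455, -0.3256, 0.0000]
V = J·q̇ = [-0.2716, 0.2201, 0.2321, -0.8141, -0.2803, -0.4210]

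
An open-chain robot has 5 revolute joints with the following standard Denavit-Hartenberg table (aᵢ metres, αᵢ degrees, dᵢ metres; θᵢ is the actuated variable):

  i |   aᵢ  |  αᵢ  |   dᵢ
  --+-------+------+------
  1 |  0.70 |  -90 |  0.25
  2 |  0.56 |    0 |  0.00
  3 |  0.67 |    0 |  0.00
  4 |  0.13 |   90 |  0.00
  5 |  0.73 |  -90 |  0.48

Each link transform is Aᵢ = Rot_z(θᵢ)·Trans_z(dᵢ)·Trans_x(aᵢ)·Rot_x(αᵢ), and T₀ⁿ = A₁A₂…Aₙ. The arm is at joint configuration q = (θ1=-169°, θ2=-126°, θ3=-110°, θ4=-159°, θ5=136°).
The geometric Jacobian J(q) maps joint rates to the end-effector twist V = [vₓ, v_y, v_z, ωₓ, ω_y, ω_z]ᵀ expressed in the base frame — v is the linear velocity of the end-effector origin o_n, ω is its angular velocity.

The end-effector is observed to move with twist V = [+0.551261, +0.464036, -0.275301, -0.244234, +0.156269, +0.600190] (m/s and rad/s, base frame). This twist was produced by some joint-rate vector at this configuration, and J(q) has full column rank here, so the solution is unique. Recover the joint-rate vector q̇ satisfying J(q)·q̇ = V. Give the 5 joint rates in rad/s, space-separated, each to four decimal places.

o_n = [0.6885, -0.3828, 0.3142]
J₁: ẑ×o_n = [0.3828, 0.6885, -0.0000], ω = ẑ
J2: z=[0.1908, -0.9816, 0.0000] o=[-0.6871, -0.1336, 0.2500] → [-0.0630, -0.0122, 1.3028, 0.1908, -0.9816, 0.0000]
J3: z=[0.1908, -0.9816, 0.0000] o=[-0.3640, -0.0708, 0.7030] → [0.3817, 0.0742, 0.9736, 0.1908, -0.9816, 0.0000]
J4: z=[0.1908, -0.9816, 0.0000] o=[0.0037, 0.0007, 0.1476] → [-0.1635, -0.0318, 0.5990, 0.1908, -0.9816, 0.0000]
J5: z=[0.5630, 0.1094, 0.8192] o=[-0.1008, -0.0196, 0.2222] → [0.3076, 0.5947, -0.2909, 0.5630, 0.1094, 0.8192]
q̇ = J⁺·V = [0.9000, -0.7230, 0.6590, -0.1360, -0.3660]

0.9000 -0.7230 0.6590 -0.1360 -0.3660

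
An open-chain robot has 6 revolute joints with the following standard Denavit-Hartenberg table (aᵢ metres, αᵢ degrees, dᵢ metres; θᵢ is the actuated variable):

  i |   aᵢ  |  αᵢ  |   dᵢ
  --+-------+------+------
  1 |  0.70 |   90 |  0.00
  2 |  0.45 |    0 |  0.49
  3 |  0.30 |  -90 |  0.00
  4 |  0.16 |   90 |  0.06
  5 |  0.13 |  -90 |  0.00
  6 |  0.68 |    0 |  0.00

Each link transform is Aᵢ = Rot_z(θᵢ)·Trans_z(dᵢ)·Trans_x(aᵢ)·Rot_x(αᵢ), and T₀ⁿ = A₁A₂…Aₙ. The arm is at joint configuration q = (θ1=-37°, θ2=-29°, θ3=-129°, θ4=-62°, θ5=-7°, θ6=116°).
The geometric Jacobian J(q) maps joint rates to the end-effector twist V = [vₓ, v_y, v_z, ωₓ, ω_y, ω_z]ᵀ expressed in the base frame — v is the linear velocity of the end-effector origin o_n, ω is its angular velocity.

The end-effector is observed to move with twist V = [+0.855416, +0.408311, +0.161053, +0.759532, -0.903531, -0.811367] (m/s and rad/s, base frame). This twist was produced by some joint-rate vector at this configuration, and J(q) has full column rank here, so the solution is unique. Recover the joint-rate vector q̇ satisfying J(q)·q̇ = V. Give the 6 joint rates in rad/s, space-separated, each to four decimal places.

o_n = [0.1595, -0.3669, -0.6061]
J₁: ẑ×o_n = [0.3669, 0.1595, -0.0000], ω = ẑ
J2: z=[-0.6018, -0.7986, 0.0000] o=[0.5590, -0.4213, 0.0000] → [0.4841, -0.3648, -0.3518, -0.6018, -0.7986, 0.0000]
J3: z=[-0.6018, -0.7986, 0.0000] o=[0.5785, -1.0495, -0.2182] → [0.3098, -0.2335, -0.7454, -0.6018, -0.7986, 0.0000]
J4: z=[0.2992, -0.2254, -0.9272] o=[0.3563, -0.8821, -0.3305] → [0.5398, 0.2649, 0.1097, 0.2992, -0.2254, -0.9272]
J5: z=[0.3713, -0.8676, 0.3308] o=[0.2336, -0.9665, -0.4143] → [-0.0319, 0.0467, 0.1583, 0.3713, -0.8676, 0.3308]
J6: z=[0.1898, -0.2778, -0.9417] o=[0.1155, -1.0201, -0.4223] → [0.6662, -0.0066, 0.1362, 0.1898, -0.2778, -0.9417]
q̇ = J⁺·V = [0.3640, -0.7310, 0.5460, 0.6830, 0.7640, 0.8440]

0.3640 -0.7310 0.5460 0.6830 0.7640 0.8440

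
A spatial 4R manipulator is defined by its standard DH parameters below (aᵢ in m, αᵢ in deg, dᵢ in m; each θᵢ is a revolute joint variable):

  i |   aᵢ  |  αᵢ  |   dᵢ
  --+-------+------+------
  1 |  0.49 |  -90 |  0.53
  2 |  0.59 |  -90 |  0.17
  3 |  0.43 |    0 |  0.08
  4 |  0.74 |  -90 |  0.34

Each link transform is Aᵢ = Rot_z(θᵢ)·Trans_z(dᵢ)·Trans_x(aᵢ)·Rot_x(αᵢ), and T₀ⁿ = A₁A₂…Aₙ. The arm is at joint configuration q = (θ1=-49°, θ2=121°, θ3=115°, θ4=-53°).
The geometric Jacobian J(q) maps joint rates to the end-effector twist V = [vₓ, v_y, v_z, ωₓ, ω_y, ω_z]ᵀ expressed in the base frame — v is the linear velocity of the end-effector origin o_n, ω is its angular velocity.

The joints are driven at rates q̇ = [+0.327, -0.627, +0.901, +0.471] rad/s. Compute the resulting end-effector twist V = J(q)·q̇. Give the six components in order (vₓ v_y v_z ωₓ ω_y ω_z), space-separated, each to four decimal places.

o_n = [-0.8290, -0.3772, 0.0986]
J₁: ẑ×o_n = [0.3772, -0.8290, 0.0000], ω = ẑ
J2: z=[0.7547, 0.6561, 0.0000] o=[0.3215, -0.3698, 0.5300] → [-0.2830, 0.3256, 0.7492, 0.7547, 0.6561, 0.0000]
J3: z=[-0.5624, 0.6469, 0.5150] o=[0.2504, -0.0289, 0.0243] → [0.2274, -0.5142, 0.8941, -0.5624, 0.6469, 0.5150]
J4: z=[-0.5624, 0.6469, 0.5150] o=[-0.0273, -0.3035, 0.2212] → [-0.0414, -0.4819, 0.5601, -0.5624, 0.6469, 0.5150]
V = J·q̇ = [0.4862, -1.1655, 0.5996, -1.2448, 0.4762, 1.0336]

0.4862 -1.1655 0.5996 -1.2448 0.4762 1.0336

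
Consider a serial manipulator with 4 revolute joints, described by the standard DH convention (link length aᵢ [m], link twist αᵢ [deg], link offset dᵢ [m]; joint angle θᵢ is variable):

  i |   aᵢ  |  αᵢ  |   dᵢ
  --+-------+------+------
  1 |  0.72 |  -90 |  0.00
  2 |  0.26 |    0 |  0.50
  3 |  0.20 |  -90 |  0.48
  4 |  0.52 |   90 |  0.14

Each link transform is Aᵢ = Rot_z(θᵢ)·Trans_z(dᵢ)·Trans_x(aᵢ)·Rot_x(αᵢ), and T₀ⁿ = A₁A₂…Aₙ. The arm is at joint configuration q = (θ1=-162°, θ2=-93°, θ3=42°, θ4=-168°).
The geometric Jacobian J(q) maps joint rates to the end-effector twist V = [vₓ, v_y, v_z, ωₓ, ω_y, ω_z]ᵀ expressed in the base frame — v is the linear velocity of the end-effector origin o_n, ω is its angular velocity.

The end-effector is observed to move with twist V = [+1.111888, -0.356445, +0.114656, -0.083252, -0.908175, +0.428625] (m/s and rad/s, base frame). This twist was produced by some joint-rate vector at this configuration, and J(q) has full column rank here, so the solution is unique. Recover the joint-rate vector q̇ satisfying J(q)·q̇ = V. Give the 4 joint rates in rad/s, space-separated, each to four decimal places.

0.7200 0.3060 0.5320 0.4630

o_n = [-0.2543, -1.2267, -0.0683]
J₁: ẑ×o_n = [1.2267, -0.2543, 0.0000], ω = ẑ
J2: z=[0.3090, -0.9511, 0.0000] o=[-0.6848, -0.2225, 0.0000] → [0.0650, 0.0211, 0.0990, 0.3090, -0.9511, 0.0000]
J3: z=[0.3090, -0.9511, 0.0000] o=[-0.5173, -0.6938, 0.2596] → [0.3119, 0.1013, 0.0854, 0.3090, -0.9511, 0.0000]
J4: z=[-0.7391, -0.2402, -0.6293] o=[-0.4887, -1.1892, 0.4151] → [0.0925, -0.5048, 0.0840, -0.7391, -0.2402, -0.6293]
q̇ = J⁺·V = [0.7200, 0.3060, 0.5320, 0.4630]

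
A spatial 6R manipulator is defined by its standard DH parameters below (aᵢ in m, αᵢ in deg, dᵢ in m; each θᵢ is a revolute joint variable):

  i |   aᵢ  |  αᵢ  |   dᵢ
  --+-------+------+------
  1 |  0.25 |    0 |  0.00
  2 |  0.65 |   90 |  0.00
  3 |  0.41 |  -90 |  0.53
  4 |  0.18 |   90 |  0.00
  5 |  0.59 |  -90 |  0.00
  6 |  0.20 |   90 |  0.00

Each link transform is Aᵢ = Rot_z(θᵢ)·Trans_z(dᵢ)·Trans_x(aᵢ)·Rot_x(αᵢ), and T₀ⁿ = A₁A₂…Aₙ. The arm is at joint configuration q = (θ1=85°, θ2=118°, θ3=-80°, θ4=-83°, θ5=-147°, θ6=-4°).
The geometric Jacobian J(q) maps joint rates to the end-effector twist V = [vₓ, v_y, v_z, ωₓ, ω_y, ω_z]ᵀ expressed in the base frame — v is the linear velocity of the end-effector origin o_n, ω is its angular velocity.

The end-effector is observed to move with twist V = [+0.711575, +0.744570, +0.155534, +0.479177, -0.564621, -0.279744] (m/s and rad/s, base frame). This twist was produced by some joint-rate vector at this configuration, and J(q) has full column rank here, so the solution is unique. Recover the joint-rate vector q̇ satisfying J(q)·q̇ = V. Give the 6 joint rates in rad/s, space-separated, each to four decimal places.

-0.8000 -0.0580 -0.8200 -0.0580 0.6170 0.0700

o_n = [-0.2614, 0.1866, -0.4069]
J₁: ẑ×o_n = [-0.1866, -0.2614, 0.0000], ω = ẑ
J2: z=[0.0000, 0.0000, 1.0000] o=[0.0218, 0.2490, 0.0000] → [0.0625, -0.2832, 0.0000, 0.0000, 0.0000, 1.0000]
J3: z=[-0.3907, 0.9205, 0.0000] o=[-0.5765, -0.0049, 0.0000] → [-0.3746, -0.1590, -0.3649, -0.3907, 0.9205, 0.0000]
J4: z=[-0.9065, -0.3848, 0.1736] o=[-0.8492, 0.4551, -0.4038] → [0.0479, 0.0992, 0.4696, -0.9065, -0.3848, 0.1736]
J5: z=[0.1110, 0.1795, 0.9775] o=[-0.9225, 0.6181, -0.4254] → [0.4251, 0.6441, -0.1666, 0.1110, 0.1795, 0.9775]
J6: z=[0.5384, 0.8158, -0.2110] o=[-0.4296, 0.2937, -0.4218] → [-0.0105, -0.0435, -0.1949, 0.5384, 0.8158, -0.2110]
q̇ = J⁺·V = [-0.8000, -0.0580, -0.8200, -0.0580, 0.6170, 0.0700]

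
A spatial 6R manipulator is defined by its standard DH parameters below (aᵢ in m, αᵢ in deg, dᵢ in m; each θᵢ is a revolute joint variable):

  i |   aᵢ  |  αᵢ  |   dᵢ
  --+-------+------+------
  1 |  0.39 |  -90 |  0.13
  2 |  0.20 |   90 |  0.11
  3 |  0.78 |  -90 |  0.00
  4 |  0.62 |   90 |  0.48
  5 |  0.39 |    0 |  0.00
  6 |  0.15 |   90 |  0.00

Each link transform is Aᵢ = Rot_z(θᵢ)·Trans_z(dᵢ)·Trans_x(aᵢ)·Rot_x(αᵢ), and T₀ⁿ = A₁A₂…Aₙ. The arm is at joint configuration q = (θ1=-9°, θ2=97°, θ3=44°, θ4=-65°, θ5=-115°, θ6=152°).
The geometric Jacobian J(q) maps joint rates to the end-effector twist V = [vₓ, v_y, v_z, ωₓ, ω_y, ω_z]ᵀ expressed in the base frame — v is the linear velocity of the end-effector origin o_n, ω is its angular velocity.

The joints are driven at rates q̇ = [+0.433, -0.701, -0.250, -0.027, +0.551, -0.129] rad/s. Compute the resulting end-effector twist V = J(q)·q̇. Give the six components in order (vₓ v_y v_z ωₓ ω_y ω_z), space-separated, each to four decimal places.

o_n = [0.9543, 0.8376, -0.7129]
J₁: ẑ×o_n = [-0.8376, 0.9543, 0.0000], ω = ẑ
J2: z=[0.1564, 0.9877, 0.0000] o=[0.3852, -0.0610, 0.1300] → [-0.8325, 0.1319, -0.4215, 0.1564, 0.9877, 0.0000]
J3: z=[0.9803, -0.1553, -0.1219] o=[0.3783, 0.0514, -0.0685] → [0.1959, 0.5615, 0.8601, 0.9803, -0.1553, -0.1219]
J4: z=[0.1961, 0.6972, 0.6895] o=[0.3956, 0.5973, -0.6254] → [-0.2267, 0.4024, -0.3424, 0.1961, 0.6972, 0.6895]
J5: z=[0.3943, -0.6999, 0.5956] o=[1.0463, 1.0281, -0.5500] → [0.2275, 0.0094, -0.1395, 0.3943, -0.6999, 0.5956]
J6: z=[0.3943, -0.6999, 0.5956] o=[0.8290, 0.7561, -0.7258] → [-0.0576, 0.0695, 0.1198, 0.3943, -0.6999, 0.5956]
V = J·q̇ = [0.3108, 0.1657, -0.0026, -0.1936, -0.9677, 0.6962]

0.3108 0.1657 -0.0026 -0.1936 -0.9677 0.6962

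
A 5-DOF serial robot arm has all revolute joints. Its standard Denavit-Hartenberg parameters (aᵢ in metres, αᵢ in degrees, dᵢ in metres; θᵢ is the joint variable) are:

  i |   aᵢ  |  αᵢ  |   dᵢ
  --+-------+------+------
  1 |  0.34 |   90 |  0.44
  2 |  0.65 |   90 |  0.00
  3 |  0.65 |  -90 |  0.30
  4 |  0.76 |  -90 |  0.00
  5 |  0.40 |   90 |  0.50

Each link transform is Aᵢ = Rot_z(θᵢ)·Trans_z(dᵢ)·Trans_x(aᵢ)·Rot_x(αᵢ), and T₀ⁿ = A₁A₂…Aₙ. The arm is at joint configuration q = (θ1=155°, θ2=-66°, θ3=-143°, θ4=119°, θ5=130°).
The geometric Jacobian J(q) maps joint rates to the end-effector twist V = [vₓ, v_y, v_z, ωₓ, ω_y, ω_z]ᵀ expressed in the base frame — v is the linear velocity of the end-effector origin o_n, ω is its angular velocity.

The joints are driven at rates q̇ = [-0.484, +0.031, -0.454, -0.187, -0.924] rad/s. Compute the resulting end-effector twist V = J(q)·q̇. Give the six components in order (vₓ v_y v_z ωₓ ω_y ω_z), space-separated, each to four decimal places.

-0.0021 0.5950 0.1039 -0.5967 -0.0594 0.5753

o_n = [-0.2927, 0.4272, -0.0498]
J₁: ẑ×o_n = [-0.4272, -0.2927, 0.0000], ω = ẑ
J2: z=[0.4226, 0.9063, 0.0000] o=[-0.3081, 0.1437, 0.4400] → [-0.4439, 0.2070, 0.1058, 0.4226, 0.9063, 0.0000]
J3: z=[0.8280, -0.3861, -0.4067] o=[-0.5478, 0.2554, -0.1538] → [0.0297, -0.1899, 0.2407, 0.8280, -0.3861, -0.4067]
J4: z=[-0.5594, -0.6204, -0.5498] o=[-0.2733, -0.3042, 0.1984] → [0.5560, -0.1282, -0.4211, -0.5594, -0.6204, -0.5498]
J5: z=[0.3664, 0.4099, -0.8353] o=[-0.8384, 0.2040, 0.1999] → [0.0840, -0.3644, -0.1420, 0.3664, 0.4099, -0.8353]
V = J·q̇ = [-0.0021, 0.5950, 0.1039, -0.5967, -0.0594, 0.5753]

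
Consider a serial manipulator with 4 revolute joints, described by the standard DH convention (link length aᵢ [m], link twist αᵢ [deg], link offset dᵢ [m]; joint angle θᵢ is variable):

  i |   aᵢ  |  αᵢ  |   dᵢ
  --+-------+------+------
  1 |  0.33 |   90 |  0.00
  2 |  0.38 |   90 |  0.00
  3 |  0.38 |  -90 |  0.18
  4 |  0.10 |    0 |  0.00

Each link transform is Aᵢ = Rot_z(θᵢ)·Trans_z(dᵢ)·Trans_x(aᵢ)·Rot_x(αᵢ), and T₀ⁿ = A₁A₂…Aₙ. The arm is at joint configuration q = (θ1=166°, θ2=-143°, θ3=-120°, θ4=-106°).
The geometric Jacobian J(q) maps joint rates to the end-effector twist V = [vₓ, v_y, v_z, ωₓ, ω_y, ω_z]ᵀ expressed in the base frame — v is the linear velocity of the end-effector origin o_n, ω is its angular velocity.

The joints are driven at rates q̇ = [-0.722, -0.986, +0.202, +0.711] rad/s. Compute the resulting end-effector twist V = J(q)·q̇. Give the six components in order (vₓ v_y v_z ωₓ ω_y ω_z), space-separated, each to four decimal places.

o_n = [-0.0749, -0.2959, 0.0979]
J₁: ẑ×o_n = [0.2959, -0.0749, 0.0000], ω = ẑ
J2: z=[0.2419, 0.9703, 0.0000] o=[-0.3202, 0.0798, 0.0000] → [0.0950, -0.0237, -0.3289, 0.2419, 0.9703, 0.0000]
J3: z=[0.5839, -0.1456, 0.7986] o=[-0.0257, 0.0064, -0.2287] → [0.1939, -0.2300, -0.1837, 0.5839, -0.1456, 0.7986]
J4: z=[0.5501, -0.6525, -0.5212] o=[-0.1475, -0.3024, 0.0294] → [-0.0413, -0.0755, 0.0509, 0.5501, -0.6525, -0.5212]
V = J·q̇ = [-0.2975, -0.0227, 0.3234, 0.2706, -1.4500, -0.9312]

-0.2975 -0.0227 0.3234 0.2706 -1.4500 -0.9312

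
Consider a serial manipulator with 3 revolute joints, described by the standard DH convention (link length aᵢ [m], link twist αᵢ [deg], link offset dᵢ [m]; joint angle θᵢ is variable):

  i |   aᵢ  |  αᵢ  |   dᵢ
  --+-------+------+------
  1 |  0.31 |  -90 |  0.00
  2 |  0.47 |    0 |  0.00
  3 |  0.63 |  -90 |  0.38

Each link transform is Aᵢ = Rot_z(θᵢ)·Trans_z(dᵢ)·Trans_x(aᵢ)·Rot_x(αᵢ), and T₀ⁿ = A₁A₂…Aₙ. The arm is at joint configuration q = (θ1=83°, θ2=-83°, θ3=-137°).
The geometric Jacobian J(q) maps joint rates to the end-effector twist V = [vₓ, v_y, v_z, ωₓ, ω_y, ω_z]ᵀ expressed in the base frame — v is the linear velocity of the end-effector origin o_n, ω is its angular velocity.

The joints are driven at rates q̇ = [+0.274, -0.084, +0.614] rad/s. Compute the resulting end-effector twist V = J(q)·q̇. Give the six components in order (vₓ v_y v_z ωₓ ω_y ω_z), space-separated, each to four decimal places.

-0.0123 -0.3591 0.2606 -0.5260 0.0646 0.2740

o_n = [-0.3912, -0.0682, 0.0615]
J₁: ẑ×o_n = [0.0682, -0.3912, 0.0000], ω = ẑ
J2: z=[-0.9925, 0.1219, 0.0000] o=[0.0378, 0.3077, 0.0000] → [0.0075, 0.0611, 0.4253, -0.9925, 0.1219, 0.0000]
J3: z=[-0.9925, 0.1219, 0.0000] o=[0.0448, 0.3645, 0.4665] → [-0.0494, -0.4019, 0.4826, -0.9925, 0.1219, 0.0000]
V = J·q̇ = [-0.0123, -0.3591, 0.2606, -0.5260, 0.0646, 0.2740]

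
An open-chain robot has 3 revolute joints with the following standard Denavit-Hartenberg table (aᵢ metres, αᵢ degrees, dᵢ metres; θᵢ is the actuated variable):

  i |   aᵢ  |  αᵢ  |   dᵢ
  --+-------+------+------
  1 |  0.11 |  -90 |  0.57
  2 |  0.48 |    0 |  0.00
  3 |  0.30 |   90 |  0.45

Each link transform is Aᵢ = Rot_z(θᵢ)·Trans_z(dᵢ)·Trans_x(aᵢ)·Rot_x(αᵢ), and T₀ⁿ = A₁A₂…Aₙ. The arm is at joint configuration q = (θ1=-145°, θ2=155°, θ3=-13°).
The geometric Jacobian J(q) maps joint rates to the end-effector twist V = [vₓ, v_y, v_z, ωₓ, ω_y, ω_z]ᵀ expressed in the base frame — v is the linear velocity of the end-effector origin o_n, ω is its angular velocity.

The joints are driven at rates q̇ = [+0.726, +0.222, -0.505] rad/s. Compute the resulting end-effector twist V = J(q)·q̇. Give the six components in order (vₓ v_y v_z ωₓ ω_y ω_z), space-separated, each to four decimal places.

o_n = [0.7180, -0.0466, 0.1824]
J₁: ẑ×o_n = [0.0466, 0.7180, -0.0000], ω = ẑ
J2: z=[0.5736, -0.8192, 0.0000] o=[-0.0901, -0.0631, 0.5700] → [0.3175, 0.2223, 0.6714, 0.5736, -0.8192, 0.0000]
J3: z=[0.5736, -0.8192, 0.0000] o=[0.2662, 0.1864, 0.3671] → [0.1513, 0.1059, 0.2364, 0.5736, -0.8192, 0.0000]
V = J·q̇ = [0.0279, 0.5171, 0.0297, -0.1623, 0.2318, 0.7260]

0.0279 0.5171 0.0297 -0.1623 0.2318 0.7260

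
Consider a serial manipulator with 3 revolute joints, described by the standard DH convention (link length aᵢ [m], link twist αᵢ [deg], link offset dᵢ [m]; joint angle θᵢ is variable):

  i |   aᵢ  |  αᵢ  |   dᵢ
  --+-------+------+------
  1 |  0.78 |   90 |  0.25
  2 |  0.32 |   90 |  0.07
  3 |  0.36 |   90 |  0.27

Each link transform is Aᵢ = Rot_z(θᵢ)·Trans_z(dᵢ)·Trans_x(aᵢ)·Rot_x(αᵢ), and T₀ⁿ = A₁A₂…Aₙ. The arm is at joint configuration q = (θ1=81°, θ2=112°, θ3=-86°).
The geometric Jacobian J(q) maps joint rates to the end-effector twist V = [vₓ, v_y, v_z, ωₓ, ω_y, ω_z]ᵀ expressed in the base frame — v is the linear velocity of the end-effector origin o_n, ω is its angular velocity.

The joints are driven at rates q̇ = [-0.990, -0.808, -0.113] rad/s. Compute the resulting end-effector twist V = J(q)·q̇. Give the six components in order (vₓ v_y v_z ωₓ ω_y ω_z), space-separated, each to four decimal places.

o_n = [-0.1446, 0.9352, 0.6711]
J₁: ẑ×o_n = [-0.9352, -0.1446, 0.0000], ω = ẑ
J2: z=[0.9877, -0.1564, 0.0000] o=[0.1220, 0.7704, 0.2500] → [-0.0659, -0.4159, 0.1211, 0.9877, -0.1564, 0.0000]
J3: z=[0.1450, 0.9158, 0.3746] o=[0.1724, 0.6410, 0.5467] → [0.0038, -0.1368, 0.3330, 0.1450, 0.9158, 0.3746]
V = J·q̇ = [0.9786, 0.4947, -0.1354, -0.8144, 0.0229, -1.0323]

0.9786 0.4947 -0.1354 -0.8144 0.0229 -1.0323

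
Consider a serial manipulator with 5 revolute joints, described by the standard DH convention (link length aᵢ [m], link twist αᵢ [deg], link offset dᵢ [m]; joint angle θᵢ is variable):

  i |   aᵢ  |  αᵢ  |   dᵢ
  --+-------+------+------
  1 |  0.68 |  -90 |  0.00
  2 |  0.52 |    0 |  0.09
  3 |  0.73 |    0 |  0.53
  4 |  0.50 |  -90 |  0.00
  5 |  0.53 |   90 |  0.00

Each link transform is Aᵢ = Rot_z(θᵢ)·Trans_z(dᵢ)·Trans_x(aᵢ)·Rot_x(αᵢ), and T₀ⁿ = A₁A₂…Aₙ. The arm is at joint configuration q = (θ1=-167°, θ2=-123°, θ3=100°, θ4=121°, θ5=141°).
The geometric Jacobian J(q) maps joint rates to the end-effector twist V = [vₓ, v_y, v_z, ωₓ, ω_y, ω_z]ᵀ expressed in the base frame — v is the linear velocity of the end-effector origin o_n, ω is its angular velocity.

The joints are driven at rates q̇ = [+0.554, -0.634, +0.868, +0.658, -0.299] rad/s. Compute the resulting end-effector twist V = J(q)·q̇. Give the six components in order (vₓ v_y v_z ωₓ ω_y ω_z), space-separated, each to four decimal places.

0.5523 -0.3468 -0.4246 -0.0878 -0.9357 0.5124

o_n = [-0.9650, -0.5168, 0.6341]
J₁: ẑ×o_n = [0.5168, -0.9650, 0.0000], ω = ẑ
J2: z=[0.2250, -0.9744, 0.0000] o=[-0.6626, -0.1530, 0.0000] → [-0.6178, -0.1426, -0.3765, 0.2250, -0.9744, 0.0000]
J3: z=[0.2250, -0.9744, 0.0000] o=[-0.3664, -0.1770, 0.4361] → [-0.1929, -0.0445, -0.6597, 0.2250, -0.9744, 0.0000]
J4: z=[0.2250, -0.9744, 0.0000] o=[-0.9019, -0.8445, 0.7213] → [0.0850, 0.0196, 0.0123, 0.2250, -0.9744, 0.0000]
J5: z=[0.9649, 0.2228, 0.1392] o=[-0.8341, -0.8289, 0.2262] → [0.0474, -0.4118, 0.3303, 0.9649, 0.2228, 0.1392]
V = J·q̇ = [0.5523, -0.3468, -0.4246, -0.0878, -0.9357, 0.5124]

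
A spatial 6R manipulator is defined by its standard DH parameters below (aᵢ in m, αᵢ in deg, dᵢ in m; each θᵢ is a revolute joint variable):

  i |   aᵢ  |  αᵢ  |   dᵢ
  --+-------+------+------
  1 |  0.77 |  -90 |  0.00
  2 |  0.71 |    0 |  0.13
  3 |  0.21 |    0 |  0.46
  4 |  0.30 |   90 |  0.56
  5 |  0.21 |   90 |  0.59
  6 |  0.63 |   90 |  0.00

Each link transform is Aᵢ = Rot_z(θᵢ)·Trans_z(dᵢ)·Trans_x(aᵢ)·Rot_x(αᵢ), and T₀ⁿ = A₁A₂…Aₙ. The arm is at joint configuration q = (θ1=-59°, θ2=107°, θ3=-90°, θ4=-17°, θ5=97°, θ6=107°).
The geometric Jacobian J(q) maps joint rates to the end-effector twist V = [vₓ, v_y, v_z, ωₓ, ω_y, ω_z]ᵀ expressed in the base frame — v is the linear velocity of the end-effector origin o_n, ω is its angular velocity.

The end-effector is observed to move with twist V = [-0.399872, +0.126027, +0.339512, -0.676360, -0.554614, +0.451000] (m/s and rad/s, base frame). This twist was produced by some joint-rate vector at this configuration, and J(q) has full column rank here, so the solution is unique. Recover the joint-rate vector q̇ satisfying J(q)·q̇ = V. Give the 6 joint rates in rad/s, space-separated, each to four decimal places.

o_n = [1.5537, -0.3032, 0.4521]
J₁: ẑ×o_n = [0.3032, 1.5537, -0.0000], ω = ẑ
J2: z=[0.8572, 0.5150, 0.0000] o=[0.3966, -0.6600, 0.0000] → [0.2328, -0.3875, -0.2901, 0.8572, 0.5150, 0.0000]
J3: z=[0.8572, 0.5150, 0.0000] o=[0.4011, -0.4151, -0.6790] → [0.5825, -0.9695, -0.4977, 0.8572, 0.5150, 0.0000]
J4: z=[0.8572, 0.5150, 0.0000] o=[0.8988, -0.3504, -0.7404] → [0.6142, -1.0221, -0.2969, 0.8572, 0.5150, 0.0000]
J5: z=[-0.0000, 0.0000, 1.0000] o=[1.5334, -0.3191, -0.7404] → [-0.0159, 0.0203, -0.0000, -0.0000, 0.0000, 1.0000]
J6: z=[0.6157, -0.7880, 0.0000] o=[1.6988, -0.1898, -0.1504] → [-0.4748, -0.3709, -0.1842, 0.6157, -0.7880, 0.0000]
q̇ = J⁺·V = [-0.1880, -0.6620, -0.5280, 0.3090, 0.6390, 0.1280]

-0.1880 -0.6620 -0.5280 0.3090 0.6390 0.1280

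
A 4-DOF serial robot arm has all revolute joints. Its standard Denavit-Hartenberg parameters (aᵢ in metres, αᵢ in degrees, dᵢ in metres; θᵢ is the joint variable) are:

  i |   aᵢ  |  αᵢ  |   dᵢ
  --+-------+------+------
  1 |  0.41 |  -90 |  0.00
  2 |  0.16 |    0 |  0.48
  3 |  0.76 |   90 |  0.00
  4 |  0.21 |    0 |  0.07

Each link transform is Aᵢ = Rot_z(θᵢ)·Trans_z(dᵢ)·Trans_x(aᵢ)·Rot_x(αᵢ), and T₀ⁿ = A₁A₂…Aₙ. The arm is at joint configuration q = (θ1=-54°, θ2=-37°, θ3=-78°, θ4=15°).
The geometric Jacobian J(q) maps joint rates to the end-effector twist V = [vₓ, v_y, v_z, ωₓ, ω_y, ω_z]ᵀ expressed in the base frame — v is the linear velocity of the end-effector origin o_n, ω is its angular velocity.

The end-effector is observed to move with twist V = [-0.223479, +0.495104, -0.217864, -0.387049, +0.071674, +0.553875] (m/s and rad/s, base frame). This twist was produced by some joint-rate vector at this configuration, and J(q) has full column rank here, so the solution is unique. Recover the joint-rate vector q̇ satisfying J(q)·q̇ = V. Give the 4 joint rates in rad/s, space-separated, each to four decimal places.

o_n = [0.4719, 0.2595, 0.9393]
J₁: ẑ×o_n = [-0.2595, 0.4719, 0.0000], ω = ẑ
J2: z=[0.8090, 0.5878, 0.0000] o=[0.2410, -0.3317, 0.0000] → [0.5521, -0.7599, 0.3426, 0.8090, 0.5878, 0.0000]
J3: z=[0.8090, 0.5878, 0.0000] o=[0.7044, -0.1529, 0.0963] → [0.4955, -0.6820, 0.4704, 0.8090, 0.5878, 0.0000]
J4: z=[-0.5327, 0.7332, -0.4226] o=[0.5156, 0.1069, 0.7851] → [0.1776, 0.1006, -0.0493, -0.5327, 0.7332, -0.4226]
q̇ = J⁺·V = [0.6870, 0.5860, -0.8570, 0.3150]

0.6870 0.5860 -0.8570 0.3150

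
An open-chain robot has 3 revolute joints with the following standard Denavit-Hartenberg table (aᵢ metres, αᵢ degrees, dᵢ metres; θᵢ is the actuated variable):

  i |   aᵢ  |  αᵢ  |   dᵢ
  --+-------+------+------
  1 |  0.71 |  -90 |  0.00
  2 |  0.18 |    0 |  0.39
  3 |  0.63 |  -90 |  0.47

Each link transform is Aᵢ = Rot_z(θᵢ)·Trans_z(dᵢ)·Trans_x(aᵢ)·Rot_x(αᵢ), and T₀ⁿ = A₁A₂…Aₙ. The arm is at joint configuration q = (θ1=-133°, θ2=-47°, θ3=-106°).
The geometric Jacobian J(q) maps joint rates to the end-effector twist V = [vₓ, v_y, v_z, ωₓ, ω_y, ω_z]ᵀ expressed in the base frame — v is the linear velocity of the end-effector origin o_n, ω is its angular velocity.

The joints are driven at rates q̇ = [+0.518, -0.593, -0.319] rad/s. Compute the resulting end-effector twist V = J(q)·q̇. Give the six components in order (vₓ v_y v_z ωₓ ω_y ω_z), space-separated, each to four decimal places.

o_n = [0.4439, -0.7850, 0.4177]
J₁: ẑ×o_n = [0.7850, 0.4439, -0.0000], ω = ẑ
J2: z=[0.7314, -0.6820, 0.0000] o=[-0.4842, -0.5193, 0.0000] → [-0.2848, -0.3055, 0.4386, 0.7314, -0.6820, 0.0000]
J3: z=[0.7314, -0.6820, 0.0000] o=[-0.2827, -0.8750, 0.1316] → [-0.1951, -0.2092, 0.5613, 0.7314, -0.6820, 0.0000]
V = J·q̇ = [0.6378, 0.4778, -0.4391, -0.6670, 0.6220, 0.5180]

0.6378 0.4778 -0.4391 -0.6670 0.6220 0.5180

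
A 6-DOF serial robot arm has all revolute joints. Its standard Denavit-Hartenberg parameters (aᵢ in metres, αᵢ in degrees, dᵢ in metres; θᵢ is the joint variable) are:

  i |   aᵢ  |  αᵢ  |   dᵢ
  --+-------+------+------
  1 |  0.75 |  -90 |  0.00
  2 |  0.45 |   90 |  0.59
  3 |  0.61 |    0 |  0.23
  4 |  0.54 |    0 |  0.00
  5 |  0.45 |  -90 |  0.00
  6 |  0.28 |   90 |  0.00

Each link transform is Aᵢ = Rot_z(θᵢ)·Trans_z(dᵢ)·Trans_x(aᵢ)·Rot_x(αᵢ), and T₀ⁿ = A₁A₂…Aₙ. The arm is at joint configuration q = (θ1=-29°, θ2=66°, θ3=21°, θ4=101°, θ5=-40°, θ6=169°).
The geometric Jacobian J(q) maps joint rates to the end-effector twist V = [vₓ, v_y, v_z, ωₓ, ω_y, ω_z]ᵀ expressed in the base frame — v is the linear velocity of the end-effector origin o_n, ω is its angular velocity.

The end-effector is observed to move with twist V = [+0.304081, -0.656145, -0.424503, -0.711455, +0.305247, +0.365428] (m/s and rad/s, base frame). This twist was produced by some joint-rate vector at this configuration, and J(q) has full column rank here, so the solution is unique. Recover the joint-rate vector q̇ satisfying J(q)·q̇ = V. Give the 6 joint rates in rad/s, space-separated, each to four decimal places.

o_n = [1.7647, 0.6682, -0.6204]
J₁: ẑ×o_n = [-0.6682, 1.7647, 0.0000], ω = ẑ
J2: z=[0.4848, 0.8746, 0.0000] o=[0.6560, -0.3636, 0.0000] → [-0.5426, 0.3008, -0.4695, 0.4848, 0.8746, 0.0000]
J3: z=[0.7990, -0.4429, 0.4067] o=[1.1021, 0.0637, -0.4111] → [-0.1532, 0.4367, 0.7765, 0.7990, -0.4429, 0.4067]
J4: z=[0.7990, -0.4429, 0.4067] o=[1.5944, 0.0407, -0.8378] → [-0.3515, -0.1045, 0.5768, 0.7990, -0.4429, 0.4067]
J5: z=[0.7990, -0.4429, 0.4067] o=[1.7146, 0.4977, -0.5764] → [-0.0499, 0.0555, 0.1584, 0.7990, -0.4429, 0.4067]
J6: z=[-0.2848, 0.3170, 0.9047] o=[1.9530, 0.8751, -0.6336] → [0.1913, -0.1665, 0.1186, -0.2848, 0.3170, 0.9047]
q̇ = J⁺·V = [-0.0320, -0.1730, -0.9640, 0.2270, 0.1950, 0.6830]

-0.0320 -0.1730 -0.9640 0.2270 0.1950 0.6830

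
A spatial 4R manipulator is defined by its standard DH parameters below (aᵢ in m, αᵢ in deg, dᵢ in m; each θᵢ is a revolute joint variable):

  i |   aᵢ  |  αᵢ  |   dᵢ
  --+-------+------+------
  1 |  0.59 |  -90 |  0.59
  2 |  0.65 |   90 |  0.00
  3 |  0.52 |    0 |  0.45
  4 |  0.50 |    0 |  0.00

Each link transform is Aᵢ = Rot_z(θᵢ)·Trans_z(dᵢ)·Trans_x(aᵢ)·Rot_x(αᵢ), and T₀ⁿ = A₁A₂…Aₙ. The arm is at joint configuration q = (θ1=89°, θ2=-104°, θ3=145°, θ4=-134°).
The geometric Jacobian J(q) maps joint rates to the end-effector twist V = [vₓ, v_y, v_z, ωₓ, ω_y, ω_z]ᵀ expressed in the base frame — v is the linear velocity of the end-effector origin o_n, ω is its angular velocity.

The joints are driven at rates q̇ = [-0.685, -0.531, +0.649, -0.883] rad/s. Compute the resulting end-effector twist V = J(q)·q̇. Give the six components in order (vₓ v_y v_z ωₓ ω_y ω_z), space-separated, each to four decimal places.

0.3778 -0.0060 -0.4898 0.5349 0.2177 -0.6284

o_n = [-0.3939, -0.0127, 1.1748]
J₁: ẑ×o_n = [0.0127, -0.3939, 0.0000], ω = ẑ
J2: z=[-0.9998, 0.0175, 0.0000] o=[0.0103, 0.5899, 0.5900] → [0.0102, 0.5847, 0.6096, -0.9998, 0.0175, 0.0000]
J3: z=[-0.0169, -0.9701, -0.2419] o=[0.0076, 0.4327, 1.2207] → [-0.0632, 0.0964, -0.3820, -0.0169, -0.9701, -0.2419]
J4: z=[-0.0169, -0.9701, -0.2419] o=[-0.2965, 0.1044, 0.6985] → [-0.4903, 0.0316, -0.0926, -0.0169, -0.9701, -0.2419]
V = J·q̇ = [0.3778, -0.0060, -0.4898, 0.5349, 0.2177, -0.6284]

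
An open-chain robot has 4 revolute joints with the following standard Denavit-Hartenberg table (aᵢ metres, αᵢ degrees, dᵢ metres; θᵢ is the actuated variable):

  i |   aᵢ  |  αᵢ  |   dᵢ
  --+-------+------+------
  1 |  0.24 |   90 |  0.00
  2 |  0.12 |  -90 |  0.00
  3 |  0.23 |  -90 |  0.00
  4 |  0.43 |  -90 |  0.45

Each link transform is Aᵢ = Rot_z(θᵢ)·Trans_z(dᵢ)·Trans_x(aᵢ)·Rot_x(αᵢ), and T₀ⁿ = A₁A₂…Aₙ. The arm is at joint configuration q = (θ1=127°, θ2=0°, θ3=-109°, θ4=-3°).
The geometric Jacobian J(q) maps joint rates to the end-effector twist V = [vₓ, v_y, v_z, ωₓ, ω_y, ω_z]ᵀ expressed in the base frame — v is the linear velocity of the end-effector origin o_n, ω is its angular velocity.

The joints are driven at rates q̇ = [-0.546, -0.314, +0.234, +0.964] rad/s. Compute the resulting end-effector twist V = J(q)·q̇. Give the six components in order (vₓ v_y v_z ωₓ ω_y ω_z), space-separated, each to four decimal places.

0.3705 -0.0216 -0.5178 -0.5487 0.7278 -0.3120

o_n = [0.2714, 0.9193, 0.0225]
J₁: ẑ×o_n = [-0.9193, 0.2714, 0.0000], ω = ẑ
J2: z=[0.7986, 0.6018, 0.0000] o=[-0.1444, 0.1917, 0.0000] → [0.0135, -0.0180, 0.3308, 0.7986, 0.6018, 0.0000]
J3: z=[0.0000, -0.0000, 1.0000] o=[-0.2167, 0.2875, 0.0000] → [-0.6317, 0.4881, 0.0000, 0.0000, -0.0000, 1.0000]
J4: z=[-0.3090, 0.9511, 0.0000] o=[0.0021, 0.3586, 0.0000] → [0.0214, 0.0070, -0.4294, -0.3090, 0.9511, 0.0000]
V = J·q̇ = [0.3705, -0.0216, -0.5178, -0.5487, 0.7278, -0.3120]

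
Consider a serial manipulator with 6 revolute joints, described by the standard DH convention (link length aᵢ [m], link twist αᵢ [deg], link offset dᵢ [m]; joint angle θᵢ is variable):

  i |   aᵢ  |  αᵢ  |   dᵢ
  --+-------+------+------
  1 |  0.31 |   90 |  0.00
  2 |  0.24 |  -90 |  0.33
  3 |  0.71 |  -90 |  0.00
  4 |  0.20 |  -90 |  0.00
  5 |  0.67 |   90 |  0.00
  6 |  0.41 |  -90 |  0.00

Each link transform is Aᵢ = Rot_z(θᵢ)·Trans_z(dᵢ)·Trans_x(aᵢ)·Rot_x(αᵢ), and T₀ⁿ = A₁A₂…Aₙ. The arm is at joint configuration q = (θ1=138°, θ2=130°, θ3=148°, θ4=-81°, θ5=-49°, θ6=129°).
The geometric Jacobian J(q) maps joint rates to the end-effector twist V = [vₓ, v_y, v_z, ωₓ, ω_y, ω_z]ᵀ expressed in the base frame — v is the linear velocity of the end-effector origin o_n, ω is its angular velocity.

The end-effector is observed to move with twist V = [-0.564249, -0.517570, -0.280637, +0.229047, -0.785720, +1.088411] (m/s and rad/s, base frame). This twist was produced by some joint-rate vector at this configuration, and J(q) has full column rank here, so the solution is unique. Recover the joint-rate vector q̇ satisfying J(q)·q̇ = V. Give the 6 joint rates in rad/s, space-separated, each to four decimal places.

o_n = [-0.3955, 0.3718, -0.9224]
J₁: ẑ×o_n = [-0.3718, -0.3955, 0.0000], ω = ẑ
J2: z=[0.6691, 0.7431, 0.0000] o=[-0.2304, 0.2074, 0.0000] → [-0.6855, 0.6172, 0.2327, 0.6691, 0.7431, 0.0000]
J3: z=[0.5693, -0.5126, -0.6428] o=[0.1051, 0.3494, 0.1839] → [0.5814, 0.9515, -0.2438, 0.5693, -0.5126, -0.6428]
J4: z=[0.3143, 0.8581, -0.4059] o=[-0.4343, 0.3288, -0.2774] → [-0.5360, 0.1870, -0.0198, 0.3143, 0.8581, -0.4059]
J5: z=[-0.8394, 0.0515, -0.5411] o=[-0.3456, 0.2267, -0.4247] → [0.0529, -0.3908, -0.1193, -0.8394, 0.0515, -0.5411]
J6: z=[-0.1284, 0.9485, 0.2895] o=[0.0082, 0.4360, -0.9537] → [0.0483, -0.1129, 0.3912, -0.1284, 0.9485, 0.2895]
q̇ = J⁺·V = [0.9250, -0.2050, -0.3680, 0.1390, -0.4860, -0.9660]

0.9250 -0.2050 -0.3680 0.1390 -0.4860 -0.9660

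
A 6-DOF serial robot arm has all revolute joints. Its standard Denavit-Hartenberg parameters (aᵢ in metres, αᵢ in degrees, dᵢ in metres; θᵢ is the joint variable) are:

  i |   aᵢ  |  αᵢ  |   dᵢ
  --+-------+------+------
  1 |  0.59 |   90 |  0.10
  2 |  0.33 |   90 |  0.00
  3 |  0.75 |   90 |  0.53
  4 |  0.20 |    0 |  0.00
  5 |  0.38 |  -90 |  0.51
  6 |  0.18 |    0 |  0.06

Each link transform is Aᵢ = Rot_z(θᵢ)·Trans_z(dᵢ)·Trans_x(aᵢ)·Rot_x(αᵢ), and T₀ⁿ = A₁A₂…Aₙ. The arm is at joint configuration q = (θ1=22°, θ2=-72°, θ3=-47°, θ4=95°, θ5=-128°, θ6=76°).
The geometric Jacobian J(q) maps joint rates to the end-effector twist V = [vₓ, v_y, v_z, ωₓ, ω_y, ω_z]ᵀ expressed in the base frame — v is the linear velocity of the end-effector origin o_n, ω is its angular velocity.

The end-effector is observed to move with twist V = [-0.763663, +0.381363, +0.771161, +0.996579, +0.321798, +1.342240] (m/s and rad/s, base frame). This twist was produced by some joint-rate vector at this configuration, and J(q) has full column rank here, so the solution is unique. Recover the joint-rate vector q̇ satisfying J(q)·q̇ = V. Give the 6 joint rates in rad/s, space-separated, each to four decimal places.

0.3780 0.2940 -0.9140 0.6730 -0.0890 -0.4500

o_n = [-0.0864, 1.0956, -0.8770]
J₁: ẑ×o_n = [-1.0956, -0.0864, 0.0000], ω = ẑ
J2: z=[0.3746, -0.9272, 0.0000] o=[0.5470, 0.2210, 0.1000] → [0.9058, 0.3660, -0.2597, 0.3746, -0.9272, 0.0000]
J3: z=[-0.8818, -0.3563, -0.3090] o=[0.6416, 0.2592, -0.2138] → [0.4947, -0.3598, -0.9969, -0.8818, -0.3563, -0.3090]
J4: z=[-0.4650, 0.5477, 0.6956] o=[0.1153, 0.6382, -0.8641] → [-0.3252, -0.1463, -0.1022, -0.4650, 0.5477, 0.6956]
J5: z=[-0.4650, 0.5477, 0.6956] o=[-0.0590, 0.5540, -0.9144] → [-0.3562, -0.0017, -0.2369, -0.4650, 0.5477, 0.6956]
J6: z=[-0.7823, 0.1135, -0.6124] o=[-0.1387, 1.1483, -0.7024] → [-0.0521, -0.1686, 0.0353, -0.7823, 0.1135, -0.6124]
q̇ = J⁺·V = [0.3780, 0.2940, -0.9140, 0.6730, -0.0890, -0.4500]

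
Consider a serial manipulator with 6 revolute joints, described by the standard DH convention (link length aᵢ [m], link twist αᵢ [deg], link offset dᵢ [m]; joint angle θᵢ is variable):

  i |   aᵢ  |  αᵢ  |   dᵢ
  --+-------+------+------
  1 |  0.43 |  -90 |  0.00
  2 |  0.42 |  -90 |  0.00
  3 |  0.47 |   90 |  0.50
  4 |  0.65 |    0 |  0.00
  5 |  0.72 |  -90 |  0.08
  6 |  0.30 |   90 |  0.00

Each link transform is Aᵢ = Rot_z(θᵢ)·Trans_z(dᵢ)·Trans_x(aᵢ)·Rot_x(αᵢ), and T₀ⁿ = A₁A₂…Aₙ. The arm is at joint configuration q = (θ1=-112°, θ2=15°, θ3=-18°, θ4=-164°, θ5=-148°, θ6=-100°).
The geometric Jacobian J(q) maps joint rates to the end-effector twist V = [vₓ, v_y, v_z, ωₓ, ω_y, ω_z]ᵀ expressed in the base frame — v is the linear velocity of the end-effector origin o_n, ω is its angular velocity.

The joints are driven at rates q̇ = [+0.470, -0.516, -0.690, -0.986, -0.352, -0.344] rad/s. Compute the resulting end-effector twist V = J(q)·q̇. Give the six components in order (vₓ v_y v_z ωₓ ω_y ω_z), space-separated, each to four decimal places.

o_n = [0.1224, -0.8912, -0.9399]
J₁: ẑ×o_n = [0.8912, 0.1224, -0.0000], ω = ẑ
J2: z=[0.9272, -0.3746, 0.0000] o=[-0.1611, -0.3987, 0.0000] → [0.3521, 0.8715, -0.3505, 0.9272, -0.3746, 0.0000]
J3: z=[0.0970, 0.2400, -0.9659] o=[-0.3131, -0.7748, -0.1087] → [-0.3119, -0.3400, -0.1158, 0.0970, 0.2400, -0.9659]
J4: z=[0.9936, -0.0795, 0.0800] o=[-0.2917, -1.1096, -0.7074] → [0.0010, 0.2642, 0.2499, 0.9936, -0.0795, 0.0800]
J5: z=[0.9936, -0.0795, 0.0800] o=[-0.2730, -0.5481, -0.3805] → [0.0719, 0.5875, -0.3095, 0.9936, -0.0795, 0.0800]
J6: z=[0.1077, 0.8796, -0.4634] o=[-0.1694, -0.8921, -1.0095] → [0.0617, -0.1427, -0.2566, 0.1077, 0.8796, -0.4634]
V = J·q̇ = [0.4048, -0.5757, 0.2115, -1.9118, -0.1685, 1.1889]

0.4048 -0.5757 0.2115 -1.9118 -0.1685 1.1889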